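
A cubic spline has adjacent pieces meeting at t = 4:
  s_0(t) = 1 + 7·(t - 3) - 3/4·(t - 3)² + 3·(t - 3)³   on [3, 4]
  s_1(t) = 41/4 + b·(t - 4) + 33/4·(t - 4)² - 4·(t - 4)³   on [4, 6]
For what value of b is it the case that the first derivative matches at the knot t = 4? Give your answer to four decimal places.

s_0'(t) = 7 - 3/2·(t - 3) + 9·(t - 3)², so s_0'(4) = 29/2. On the right, s_1'(4) = b, so b = 29/2.

14.5000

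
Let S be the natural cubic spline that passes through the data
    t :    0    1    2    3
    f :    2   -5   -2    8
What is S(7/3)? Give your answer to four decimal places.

Let m_i = S''(x_i). Step sizes h_i = 1, 1, 1; slopes of the chords Δ_i = (y_(i+1) - y_i)/h_i = -7, 3, 10.
  1·m_0 + 4·m_1 + 1·m_2 = 6(Δ_1 - Δ_0) = 60
  1·m_1 + 4·m_2 + 1·m_3 = 6(Δ_2 - Δ_1) = 42
Natural end conditions: m_0 = m_3 = 0.
Hence m_0 = 0, m_1 = 66/5, m_2 = 36/5, m_3 = 0.
On [2, 3], S(t) = -2 + 38/5·(t - 2) + 18/5·(t - 2)² - 6/5·(t - 2)³.
With (t - 2) = 1/3: S(7/3) = 8/9.

0.8889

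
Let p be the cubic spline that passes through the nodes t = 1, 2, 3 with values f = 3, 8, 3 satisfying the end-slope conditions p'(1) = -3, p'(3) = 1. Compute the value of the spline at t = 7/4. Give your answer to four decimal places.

With M_i denoting the second derivative at x_i, h_i = 1, 1, and Δ_i = (y_(i+1) − y_i)/h_i = 5, -5:
  1·M_0 + 4·M_1 + 1·M_2 = 6(Δ_1 - Δ_0) = -60
Clamped end conditions give two more equations: 2h_0·M_0 + h_0·M_1 = 6(Δ_0 - p'(1)) = 48 and h_1·M_1 + 2h_1·M_2 = 6(p'(3) - Δ_1) = 36.
Forward elimination and back-substitution give M_0 = 41, M_1 = -34, M_2 = 35.
On [1, 2], p(t) = 3 - 3·(t - 1) + 41/2·(t - 1)² - 25/2·(t - 1)³.
With (t - 1) = 3/4: p(7/4) = 897/128.

7.0078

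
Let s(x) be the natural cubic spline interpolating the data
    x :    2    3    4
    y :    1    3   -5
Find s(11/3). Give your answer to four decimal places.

-1.5926

With σ_i denoting the second derivative at x_i, h_i = 1, 1, and Δ_i = (y_(i+1) − y_i)/h_i = 2, -8:
  1·σ_0 + 4·σ_1 + 1·σ_2 = 6(Δ_1 - Δ_0) = -60
Natural end conditions: σ_0 = σ_2 = 0.
Forward elimination and back-substitution give σ_0 = 0, σ_1 = -15, σ_2 = 0.
On [3, 4], s(x) = 3 - 3·(x - 3) - 15/2·(x - 3)² + 5/2·(x - 3)³.
With (x - 3) = 2/3: s(11/3) = -43/27.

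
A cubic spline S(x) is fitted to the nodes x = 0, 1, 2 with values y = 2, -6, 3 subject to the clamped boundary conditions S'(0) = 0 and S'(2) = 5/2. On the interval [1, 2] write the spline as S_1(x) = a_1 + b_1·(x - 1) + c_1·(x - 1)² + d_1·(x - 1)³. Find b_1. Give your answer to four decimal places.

With M_i denoting the second derivative at x_i, h_i = 1, 1, and Δ_i = (y_(i+1) − y_i)/h_i = -8, 9:
  1·M_0 + 4·M_1 + 1·M_2 = 6(Δ_1 - Δ_0) = 102
Clamped end conditions give two more equations: 2h_0·M_0 + h_0·M_1 = 6(Δ_0 - S'(0)) = -48 and h_1·M_1 + 2h_1·M_2 = 6(S'(2) - Δ_1) = -39.
Forward elimination and back-substitution give M_0 = -193/4, M_1 = 97/2, M_2 = -175/4.
On [1, 2], with S_1(x) = a_1 + b_1·(x - 1) + c_1·(x - 1)² + d_1·(x - 1)³: c_1 = M_1/2 = 97/4, d_1 = (M_2 - M_1)/(6h_1) = -123/8, b_1 = Δ_1 - h_1(2M_1 + M_2)/6 = 1/8.

0.1250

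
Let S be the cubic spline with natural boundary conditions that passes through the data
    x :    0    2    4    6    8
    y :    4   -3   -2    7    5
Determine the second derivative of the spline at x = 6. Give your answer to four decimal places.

Write m_i for S''(x_i). With h_i = 2, 2, 2, 2 and divided differences Δ_i = -7/2, 1/2, 9/2, -1, the continuity of S' gives the tridiagonal system
  2·m_0 + 8·m_1 + 2·m_2 = 6(Δ_1 - Δ_0) = 24
  2·m_1 + 8·m_2 + 2·m_3 = 6(Δ_2 - Δ_1) = 24
  2·m_2 + 8·m_3 + 2·m_4 = 6(Δ_3 - Δ_2) = -33
Natural end conditions: m_0 = m_4 = 0.
Hence m_0 = 0, m_1 = 33/16, m_2 = 15/4, m_3 = -81/16, m_4 = 0.

-5.0625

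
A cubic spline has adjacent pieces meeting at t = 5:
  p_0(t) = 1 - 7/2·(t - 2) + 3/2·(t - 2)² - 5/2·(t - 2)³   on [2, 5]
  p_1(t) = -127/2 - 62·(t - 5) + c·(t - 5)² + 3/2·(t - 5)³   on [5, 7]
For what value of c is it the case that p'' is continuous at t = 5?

p_0''(t) = 3 - 15·(t - 2), so p_0''(5) = -42. On the right, p_1''(5) = 2c, so c = -21.

-21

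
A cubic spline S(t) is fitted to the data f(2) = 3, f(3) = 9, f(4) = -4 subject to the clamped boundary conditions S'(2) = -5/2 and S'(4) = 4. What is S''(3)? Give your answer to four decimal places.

-63.5000

With M_i denoting the second derivative at x_i, h_i = 1, 1, and Δ_i = (y_(i+1) − y_i)/h_i = 6, -13:
  1·M_0 + 4·M_1 + 1·M_2 = 6(Δ_1 - Δ_0) = -114
Clamped end conditions give two more equations: 2h_0·M_0 + h_0·M_1 = 6(Δ_0 - S'(2)) = 51 and h_1·M_1 + 2h_1·M_2 = 6(S'(4) - Δ_1) = 102.
Hence M_0 = 229/4, M_1 = -127/2, M_2 = 331/4.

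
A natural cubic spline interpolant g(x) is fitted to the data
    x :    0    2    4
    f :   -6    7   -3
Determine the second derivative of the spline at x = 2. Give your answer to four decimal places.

Put σ_i = g'' at the i-th knot. Here h = (2, 2) and Δ = (13/2, -5), so the interior equations h_(i-1)·σ_(i-1) + 2(h_(i-1)+h_i)·σ_i + h_i·σ_(i+1) = 6(Δ_i − Δ_(i-1)) read
  2·σ_0 + 8·σ_1 + 2·σ_2 = 6(Δ_1 - Δ_0) = -69
Natural end conditions: σ_0 = σ_2 = 0.
Hence σ_0 = 0, σ_1 = -69/8, σ_2 = 0.

-8.6250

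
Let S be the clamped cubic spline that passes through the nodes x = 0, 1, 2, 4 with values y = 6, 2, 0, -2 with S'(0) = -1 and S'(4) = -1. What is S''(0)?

-12

With M_i denoting the second derivative at x_i, h_i = 1, 1, 2, and Δ_i = (y_(i+1) − y_i)/h_i = -4, -2, -1:
  1·M_0 + 4·M_1 + 1·M_2 = 6(Δ_1 - Δ_0) = 12
  1·M_1 + 6·M_2 + 2·M_3 = 6(Δ_2 - Δ_1) = 6
Clamped end conditions give two more equations: 2h_0·M_0 + h_0·M_1 = 6(Δ_0 - S'(0)) = -18 and h_2·M_2 + 2h_2·M_3 = 6(S'(4) - Δ_2) = 0.
Hence M_0 = -12, M_1 = 6, M_2 = 0, M_3 = 0.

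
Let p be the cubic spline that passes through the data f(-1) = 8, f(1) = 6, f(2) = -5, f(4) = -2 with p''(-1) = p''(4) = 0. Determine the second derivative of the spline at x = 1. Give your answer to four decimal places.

-12.4286

Let M_i = p''(x_i). Step sizes h_i = 2, 1, 2; slopes of the chords Δ_i = (y_(i+1) - y_i)/h_i = -1, -11, 3/2.
  2·M_0 + 6·M_1 + 1·M_2 = 6(Δ_1 - Δ_0) = -60
  1·M_1 + 6·M_2 + 2·M_3 = 6(Δ_2 - Δ_1) = 75
Natural end conditions: M_0 = M_3 = 0.
Hence M_0 = 0, M_1 = -87/7, M_2 = 102/7, M_3 = 0.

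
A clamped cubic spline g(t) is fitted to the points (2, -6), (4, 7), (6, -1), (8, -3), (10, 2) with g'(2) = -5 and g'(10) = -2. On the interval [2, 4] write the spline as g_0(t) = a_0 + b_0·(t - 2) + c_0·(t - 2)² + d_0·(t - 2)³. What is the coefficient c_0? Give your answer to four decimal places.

Write M_i for g''(x_i). With h_i = 2, 2, 2, 2 and divided differences Δ_i = 13/2, -4, -1, 5/2, the continuity of g' gives the tridiagonal system
  2·M_0 + 8·M_1 + 2·M_2 = 6(Δ_1 - Δ_0) = -63
  2·M_1 + 8·M_2 + 2·M_3 = 6(Δ_2 - Δ_1) = 18
  2·M_2 + 8·M_3 + 2·M_4 = 6(Δ_3 - Δ_2) = 21
Clamped end conditions give two more equations: 2h_0·M_0 + h_0·M_1 = 6(Δ_0 - g'(2)) = 69 and h_3·M_3 + 2h_3·M_4 = 6(g'(10) - Δ_3) = -27.
Solving: M_0 = 699/28, M_1 = -108/7, M_2 = 21/4, M_3 = 24/7, M_4 = -237/28.
On [2, 4], with g_0(t) = a_0 + b_0·(t - 2) + c_0·(t - 2)² + d_0·(t - 2)³: c_0 = M_0/2 = 699/56, d_0 = (M_1 - M_0)/(6h_0) = -377/112, b_0 = Δ_0 - h_0(2M_0 + M_1)/6 = -5.

12.4821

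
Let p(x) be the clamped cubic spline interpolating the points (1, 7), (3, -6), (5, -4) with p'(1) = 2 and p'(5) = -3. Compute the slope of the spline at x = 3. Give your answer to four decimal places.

-3.8750

With M_i denoting the second derivative at x_i, h_i = 2, 2, and Δ_i = (y_(i+1) − y_i)/h_i = -13/2, 1:
  2·M_0 + 8·M_1 + 2·M_2 = 6(Δ_1 - Δ_0) = 45
Clamped end conditions give two more equations: 2h_0·M_0 + h_0·M_1 = 6(Δ_0 - p'(1)) = -51 and h_1·M_1 + 2h_1·M_2 = 6(p'(5) - Δ_1) = -24.
Forward elimination and back-substitution give M_0 = -157/8, M_1 = 55/4, M_2 = -103/8.
On [3, 5], p'(x) = b_1 + 2c_1·(x - 3) + 3d_1·(x - 3)² with b_1 = Δ_1 - h_1(2M_1 + M_2)/6 = -31/8, c_1 = M_1/2 = 55/8, d_1 = (M_2 - M_1)/(6h_1) = -71/32. So p'(3) = -31/8.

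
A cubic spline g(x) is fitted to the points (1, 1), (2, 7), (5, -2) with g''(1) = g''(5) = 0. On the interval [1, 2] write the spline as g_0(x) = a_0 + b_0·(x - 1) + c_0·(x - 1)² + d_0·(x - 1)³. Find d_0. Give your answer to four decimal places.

With σ_i denoting the second derivative at x_i, h_i = 1, 3, and Δ_i = (y_(i+1) − y_i)/h_i = 6, -3:
  1·σ_0 + 8·σ_1 + 3·σ_2 = 6(Δ_1 - Δ_0) = -54
Natural end conditions: σ_0 = σ_2 = 0.
Solving the tridiagonal system: σ_0 = 0, σ_1 = -27/4, σ_2 = 0.
On [1, 2], with g_0(x) = a_0 + b_0·(x - 1) + c_0·(x - 1)² + d_0·(x - 1)³: c_0 = σ_0/2 = 0, d_0 = (σ_1 - σ_0)/(6h_0) = -9/8, b_0 = Δ_0 - h_0(2σ_0 + σ_1)/6 = 57/8.

-1.1250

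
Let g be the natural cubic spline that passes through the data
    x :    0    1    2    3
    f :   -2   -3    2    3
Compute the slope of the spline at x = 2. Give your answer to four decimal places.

Put σ_i = g'' at the i-th knot. Here h = (1, 1, 1) and Δ = (-1, 5, 1), so the interior equations h_(i-1)·σ_(i-1) + 2(h_(i-1)+h_i)·σ_i + h_i·σ_(i+1) = 6(Δ_i − Δ_(i-1)) read
  1·σ_0 + 4·σ_1 + 1·σ_2 = 6(Δ_1 - Δ_0) = 36
  1·σ_1 + 4·σ_2 + 1·σ_3 = 6(Δ_2 - Δ_1) = -24
Natural end conditions: σ_0 = σ_3 = 0.
Solving: σ_0 = 0, σ_1 = 56/5, σ_2 = -44/5, σ_3 = 0.
On [2, 3], g'(x) = b_2 + 2c_2·(x - 2) + 3d_2·(x - 2)² with b_2 = Δ_2 - h_2(2σ_2 + σ_3)/6 = 59/15, c_2 = σ_2/2 = -22/5, d_2 = (σ_3 - σ_2)/(6h_2) = 22/15. So g'(2) = 59/15.

3.9333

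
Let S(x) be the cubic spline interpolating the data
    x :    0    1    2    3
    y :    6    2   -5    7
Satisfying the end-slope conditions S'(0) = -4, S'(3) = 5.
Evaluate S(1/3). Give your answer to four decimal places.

Write M_i for S''(x_i). With h_i = 1, 1, 1 and divided differences Δ_i = -4, -7, 12, the continuity of S' gives the tridiagonal system
  1·M_0 + 4·M_1 + 1·M_2 = 6(Δ_1 - Δ_0) = -18
  1·M_1 + 4·M_2 + 1·M_3 = 6(Δ_2 - Δ_1) = 114
Clamped end conditions give two more equations: 2h_0·M_0 + h_0·M_1 = 6(Δ_0 - S'(0)) = 0 and h_2·M_2 + 2h_2·M_3 = 6(S'(3) - Δ_2) = -42.
Solving: M_0 = 44/5, M_1 = -88/5, M_2 = 218/5, M_3 = -214/5.
On [0, 1], S(x) = 6 - 4·x + 22/5·x² - 22/5·x³.
With x = 1/3: S(1/3) = 674/135.

4.9926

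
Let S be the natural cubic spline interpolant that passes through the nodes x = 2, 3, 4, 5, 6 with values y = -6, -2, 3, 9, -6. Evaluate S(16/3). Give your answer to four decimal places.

Put M_i = S'' at the i-th knot. Here h = (1, 1, 1, 1) and Δ = (4, 5, 6, -15), so the interior equations h_(i-1)·M_(i-1) + 2(h_(i-1)+h_i)·M_i + h_i·M_(i+1) = 6(Δ_i − Δ_(i-1)) read
  1·M_0 + 4·M_1 + 1·M_2 = 6(Δ_1 - Δ_0) = 6
  1·M_1 + 4·M_2 + 1·M_3 = 6(Δ_2 - Δ_1) = 6
  1·M_2 + 4·M_3 + 1·M_4 = 6(Δ_3 - Δ_2) = -126
Natural end conditions: M_0 = M_4 = 0.
Hence M_0 = 0, M_1 = -15/14, M_2 = 72/7, M_3 = -477/14, M_4 = 0.
On [5, 6], S(x) = 9 - 51/14·(x - 5) - 477/28·(x - 5)² + 159/28·(x - 5)³.
With (x - 5) = 1/3: S(16/3) = 769/126.

6.1032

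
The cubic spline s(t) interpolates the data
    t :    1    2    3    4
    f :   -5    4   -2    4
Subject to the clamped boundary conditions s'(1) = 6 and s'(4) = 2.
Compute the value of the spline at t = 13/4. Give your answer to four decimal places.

-1.2594

Put M_i = s'' at the i-th knot. Here h = (1, 1, 1) and Δ = (9, -6, 6), so the interior equations h_(i-1)·M_(i-1) + 2(h_(i-1)+h_i)·M_i + h_i·M_(i+1) = 6(Δ_i − Δ_(i-1)) read
  1·M_0 + 4·M_1 + 1·M_2 = 6(Δ_1 - Δ_0) = -90
  1·M_1 + 4·M_2 + 1·M_3 = 6(Δ_2 - Δ_1) = 72
Clamped end conditions give two more equations: 2h_0·M_0 + h_0·M_1 = 6(Δ_0 - s'(1)) = 18 and h_2·M_2 + 2h_2·M_3 = 6(s'(4) - Δ_2) = -24.
Hence M_0 = 422/15, M_1 = -574/15, M_2 = 524/15, M_3 = -442/15.
On [3, 4], s(t) = -2 - 11/15·(t - 3) + 262/15·(t - 3)² - 161/15·(t - 3)³.
With (t - 3) = 1/4: s(13/4) = -403/320.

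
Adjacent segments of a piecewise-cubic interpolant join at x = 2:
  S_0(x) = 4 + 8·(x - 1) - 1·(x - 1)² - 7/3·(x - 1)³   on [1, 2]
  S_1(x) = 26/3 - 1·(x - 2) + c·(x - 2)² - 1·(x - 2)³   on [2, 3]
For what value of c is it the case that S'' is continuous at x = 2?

S_0''(x) = -2 - 14·(x - 1), so S_0''(2) = -16. On the right, S_1''(2) = 2c, so c = -8.

-8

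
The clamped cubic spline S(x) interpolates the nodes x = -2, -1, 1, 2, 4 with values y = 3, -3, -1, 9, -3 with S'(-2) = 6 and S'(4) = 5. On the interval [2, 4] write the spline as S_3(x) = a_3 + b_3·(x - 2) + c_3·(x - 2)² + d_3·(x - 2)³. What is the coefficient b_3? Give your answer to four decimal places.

With M_i denoting the second derivative at x_i, h_i = 1, 2, 1, 2, and Δ_i = (y_(i+1) − y_i)/h_i = -6, 1, 10, -6:
  1·M_0 + 6·M_1 + 2·M_2 = 6(Δ_1 - Δ_0) = 42
  2·M_1 + 6·M_2 + 1·M_3 = 6(Δ_2 - Δ_1) = 54
  1·M_2 + 6·M_3 + 2·M_4 = 6(Δ_3 - Δ_2) = -96
Clamped end conditions give two more equations: 2h_0·M_0 + h_0·M_1 = 6(Δ_0 - S'(-2)) = -72 and h_3·M_3 + 2h_3·M_4 = 6(S'(4) - Δ_3) = 66.
Solving: M_0 = -3836/93, M_1 = 976/93, M_2 = 943/93, M_3 = -2588/93, M_4 = 5657/186.
On [2, 4], with S_3(x) = a_3 + b_3·(x - 2) + c_3·(x - 2)² + d_3·(x - 2)³: c_3 = M_3/2 = -1294/93, d_3 = (M_4 - M_3)/(6h_3) = 3611/744, b_3 = Δ_3 - h_3(2M_3 + M_4)/6 = 449/186.

2.4140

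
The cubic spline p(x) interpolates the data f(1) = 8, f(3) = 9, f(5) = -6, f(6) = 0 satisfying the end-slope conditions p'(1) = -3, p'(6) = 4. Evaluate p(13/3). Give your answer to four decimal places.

-3.3575

Put σ_i = p'' at the i-th knot. Here h = (2, 2, 1) and Δ = (1/2, -15/2, 6), so the interior equations h_(i-1)·σ_(i-1) + 2(h_(i-1)+h_i)·σ_i + h_i·σ_(i+1) = 6(Δ_i − Δ_(i-1)) read
  2·σ_0 + 8·σ_1 + 2·σ_2 = 6(Δ_1 - Δ_0) = -48
  2·σ_1 + 6·σ_2 + 1·σ_3 = 6(Δ_2 - Δ_1) = 81
Clamped end conditions give two more equations: 2h_0·σ_0 + h_0·σ_1 = 6(Δ_0 - p'(1)) = 21 and h_2·σ_2 + 2h_2·σ_3 = 6(p'(6) - Δ_2) = -12.
Solving: σ_0 = 286/23, σ_1 = -661/46, σ_2 = 484/23, σ_3 = -380/23.
On [3, 5], p(x) = 9 - 227/46·(x - 3) - 661/92·(x - 3)² + 543/184·(x - 3)³.
With (x - 3) = 4/3: p(13/3) = -695/207.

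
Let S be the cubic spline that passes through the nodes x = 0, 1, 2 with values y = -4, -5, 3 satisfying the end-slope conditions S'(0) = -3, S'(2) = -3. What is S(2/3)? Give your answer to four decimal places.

Write M_i for S''(x_i). With h_i = 1, 1 and divided differences Δ_i = -1, 8, the continuity of S' gives the tridiagonal system
  1·M_0 + 4·M_1 + 1·M_2 = 6(Δ_1 - Δ_0) = 54
Clamped end conditions give two more equations: 2h_0·M_0 + h_0·M_1 = 6(Δ_0 - S'(0)) = 12 and h_1·M_1 + 2h_1·M_2 = 6(S'(2) - Δ_1) = -66.
Solving: M_0 = -15/2, M_1 = 27, M_2 = -93/2.
On [0, 1], S(x) = -4 - 3·x - 15/4·x² + 23/4·x³.
With x = 2/3: S(2/3) = -161/27.

-5.9630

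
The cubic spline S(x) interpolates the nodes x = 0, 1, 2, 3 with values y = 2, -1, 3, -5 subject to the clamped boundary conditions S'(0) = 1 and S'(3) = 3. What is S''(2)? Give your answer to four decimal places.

Let m_i = S''(x_i). Step sizes h_i = 1, 1, 1; slopes of the chords Δ_i = (y_(i+1) - y_i)/h_i = -3, 4, -8.
  1·m_0 + 4·m_1 + 1·m_2 = 6(Δ_1 - Δ_0) = 42
  1·m_1 + 4·m_2 + 1·m_3 = 6(Δ_2 - Δ_1) = -72
Clamped end conditions give two more equations: 2h_0·m_0 + h_0·m_1 = 6(Δ_0 - S'(0)) = -24 and h_2·m_2 + 2h_2·m_3 = 6(S'(3) - Δ_2) = 66.
Solving the tridiagonal system: m_0 = -376/15, m_1 = 392/15, m_2 = -562/15, m_3 = 776/15.

-37.4667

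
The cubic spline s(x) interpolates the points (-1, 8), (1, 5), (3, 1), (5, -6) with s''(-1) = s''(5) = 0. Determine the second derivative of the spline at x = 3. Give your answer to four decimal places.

Let M_i = s''(x_i). Step sizes h_i = 2, 2, 2; slopes of the chords Δ_i = (y_(i+1) - y_i)/h_i = -3/2, -2, -7/2.
  2·M_0 + 8·M_1 + 2·M_2 = 6(Δ_1 - Δ_0) = -3
  2·M_1 + 8·M_2 + 2·M_3 = 6(Δ_2 - Δ_1) = -9
Natural end conditions: M_0 = M_3 = 0.
Solving: M_0 = 0, M_1 = -1/10, M_2 = -11/10, M_3 = 0.

-1.1000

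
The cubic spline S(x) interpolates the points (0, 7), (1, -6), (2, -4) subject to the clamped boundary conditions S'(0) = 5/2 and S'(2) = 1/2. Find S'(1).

With σ_i denoting the second derivative at x_i, h_i = 1, 1, and Δ_i = (y_(i+1) − y_i)/h_i = -13, 2:
  1·σ_0 + 4·σ_1 + 1·σ_2 = 6(Δ_1 - Δ_0) = 90
Clamped end conditions give two more equations: 2h_0·σ_0 + h_0·σ_1 = 6(Δ_0 - S'(0)) = -93 and h_1·σ_1 + 2h_1·σ_2 = 6(S'(2) - Δ_1) = -9.
Solving: σ_0 = -70, σ_1 = 47, σ_2 = -28.
On [1, 2], S'(x) = b_1 + 2c_1·(x - 1) + 3d_1·(x - 1)² with b_1 = Δ_1 - h_1(2σ_1 + σ_2)/6 = -9, c_1 = σ_1/2 = 47/2, d_1 = (σ_2 - σ_1)/(6h_1) = -25/2. So S'(1) = -9.

-9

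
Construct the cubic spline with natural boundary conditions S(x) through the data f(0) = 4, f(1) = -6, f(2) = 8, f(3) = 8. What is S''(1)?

Let σ_i = S''(x_i). Step sizes h_i = 1, 1, 1; slopes of the chords Δ_i = (y_(i+1) - y_i)/h_i = -10, 14, 0.
  1·σ_0 + 4·σ_1 + 1·σ_2 = 6(Δ_1 - Δ_0) = 144
  1·σ_1 + 4·σ_2 + 1·σ_3 = 6(Δ_2 - Δ_1) = -84
Natural end conditions: σ_0 = σ_3 = 0.
Solving the tridiagonal system: σ_0 = 0, σ_1 = 44, σ_2 = -32, σ_3 = 0.

44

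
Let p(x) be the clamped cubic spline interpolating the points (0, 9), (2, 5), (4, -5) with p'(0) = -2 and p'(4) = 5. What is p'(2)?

-6

Put σ_i = p'' at the i-th knot. Here h = (2, 2) and Δ = (-2, -5), so the interior equations h_(i-1)·σ_(i-1) + 2(h_(i-1)+h_i)·σ_i + h_i·σ_(i+1) = 6(Δ_i − Δ_(i-1)) read
  2·σ_0 + 8·σ_1 + 2·σ_2 = 6(Δ_1 - Δ_0) = -18
Clamped end conditions give two more equations: 2h_0·σ_0 + h_0·σ_1 = 6(Δ_0 - p'(0)) = 0 and h_1·σ_1 + 2h_1·σ_2 = 6(p'(4) - Δ_1) = 60.
Hence σ_0 = 4, σ_1 = -8, σ_2 = 19.
On [2, 4], p'(x) = b_1 + 2c_1·(x - 2) + 3d_1·(x - 2)² with b_1 = Δ_1 - h_1(2σ_1 + σ_2)/6 = -6, c_1 = σ_1/2 = -4, d_1 = (σ_2 - σ_1)/(6h_1) = 9/4. So p'(2) = -6.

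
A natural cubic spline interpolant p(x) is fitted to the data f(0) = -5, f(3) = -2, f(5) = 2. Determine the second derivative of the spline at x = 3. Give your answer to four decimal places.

With m_i denoting the second derivative at x_i, h_i = 3, 2, and Δ_i = (y_(i+1) − y_i)/h_i = 1, 2:
  3·m_0 + 10·m_1 + 2·m_2 = 6(Δ_1 - Δ_0) = 6
Natural end conditions: m_0 = m_2 = 0.
Hence m_0 = 0, m_1 = 3/5, m_2 = 0.

0.6000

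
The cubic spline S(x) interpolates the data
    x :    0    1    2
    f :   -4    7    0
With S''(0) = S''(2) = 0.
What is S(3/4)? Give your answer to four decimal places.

5.7266

Put σ_i = S'' at the i-th knot. Here h = (1, 1) and Δ = (11, -7), so the interior equations h_(i-1)·σ_(i-1) + 2(h_(i-1)+h_i)·σ_i + h_i·σ_(i+1) = 6(Δ_i − Δ_(i-1)) read
  1·σ_0 + 4·σ_1 + 1·σ_2 = 6(Δ_1 - Δ_0) = -108
Natural end conditions: σ_0 = σ_2 = 0.
Hence σ_0 = 0, σ_1 = -27, σ_2 = 0.
On [0, 1], S(x) = -4 + 31/2·x + 0·x² - 9/2·x³.
With x = 3/4: S(3/4) = 733/128.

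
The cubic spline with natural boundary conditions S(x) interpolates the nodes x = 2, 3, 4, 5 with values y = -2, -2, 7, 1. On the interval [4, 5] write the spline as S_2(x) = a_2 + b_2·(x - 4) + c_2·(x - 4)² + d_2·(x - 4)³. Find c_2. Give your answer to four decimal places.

-13.8000

Write M_i for S''(x_i). With h_i = 1, 1, 1 and divided differences Δ_i = 0, 9, -6, the continuity of S' gives the tridiagonal system
  1·M_0 + 4·M_1 + 1·M_2 = 6(Δ_1 - Δ_0) = 54
  1·M_1 + 4·M_2 + 1·M_3 = 6(Δ_2 - Δ_1) = -90
Natural end conditions: M_0 = M_3 = 0.
Solving: M_0 = 0, M_1 = 102/5, M_2 = -138/5, M_3 = 0.
On [4, 5], with S_2(x) = a_2 + b_2·(x - 4) + c_2·(x - 4)² + d_2·(x - 4)³: c_2 = M_2/2 = -69/5, d_2 = (M_3 - M_2)/(6h_2) = 23/5, b_2 = Δ_2 - h_2(2M_2 + M_3)/6 = 16/5.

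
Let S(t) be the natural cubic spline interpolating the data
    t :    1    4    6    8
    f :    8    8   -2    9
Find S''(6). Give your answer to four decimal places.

9.0789

Let σ_i = S''(x_i). Step sizes h_i = 3, 2, 2; slopes of the chords Δ_i = (y_(i+1) - y_i)/h_i = 0, -5, 11/2.
  3·σ_0 + 10·σ_1 + 2·σ_2 = 6(Δ_1 - Δ_0) = -30
  2·σ_1 + 8·σ_2 + 2·σ_3 = 6(Δ_2 - Δ_1) = 63
Natural end conditions: σ_0 = σ_3 = 0.
Forward elimination and back-substitution give σ_0 = 0, σ_1 = -183/38, σ_2 = 345/38, σ_3 = 0.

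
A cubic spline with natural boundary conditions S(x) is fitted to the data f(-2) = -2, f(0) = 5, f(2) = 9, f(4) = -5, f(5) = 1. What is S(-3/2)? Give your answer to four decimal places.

-0.5187

Put M_i = S'' at the i-th knot. Here h = (2, 2, 2, 1) and Δ = (7/2, 2, -7, 6), so the interior equations h_(i-1)·M_(i-1) + 2(h_(i-1)+h_i)·M_i + h_i·M_(i+1) = 6(Δ_i − Δ_(i-1)) read
  2·M_0 + 8·M_1 + 2·M_2 = 6(Δ_1 - Δ_0) = -9
  2·M_1 + 8·M_2 + 2·M_3 = 6(Δ_2 - Δ_1) = -54
  2·M_2 + 6·M_3 + 1·M_4 = 6(Δ_3 - Δ_2) = 78
Natural end conditions: M_0 = M_4 = 0.
Solving the tridiagonal system: M_0 = 0, M_1 = 141/82, M_2 = -933/82, M_3 = 1377/82, M_4 = 0.
On [-2, 0], S(x) = -2 + 120/41·(x + 2) + 0·(x + 2)² + 47/328·(x + 2)³.
With (x + 2) = 1/2: S(-3/2) = -1361/2624.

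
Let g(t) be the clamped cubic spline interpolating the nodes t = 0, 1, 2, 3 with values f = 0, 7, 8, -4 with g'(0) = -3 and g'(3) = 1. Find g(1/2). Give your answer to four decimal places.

1.9417

Put M_i = g'' at the i-th knot. Here h = (1, 1, 1) and Δ = (7, 1, -12), so the interior equations h_(i-1)·M_(i-1) + 2(h_(i-1)+h_i)·M_i + h_i·M_(i+1) = 6(Δ_i − Δ_(i-1)) read
  1·M_0 + 4·M_1 + 1·M_2 = 6(Δ_1 - Δ_0) = -36
  1·M_1 + 4·M_2 + 1·M_3 = 6(Δ_2 - Δ_1) = -78
Clamped end conditions give two more equations: 2h_0·M_0 + h_0·M_1 = 6(Δ_0 - g'(0)) = 60 and h_2·M_2 + 2h_2·M_3 = 6(g'(3) - Δ_2) = 78.
Hence M_0 = 526/15, M_1 = -152/15, M_2 = -458/15, M_3 = 814/15.
On [0, 1], g(t) = 0 - 3·t + 263/15·t² - 113/15·t³.
With t = 1/2: g(1/2) = 233/120.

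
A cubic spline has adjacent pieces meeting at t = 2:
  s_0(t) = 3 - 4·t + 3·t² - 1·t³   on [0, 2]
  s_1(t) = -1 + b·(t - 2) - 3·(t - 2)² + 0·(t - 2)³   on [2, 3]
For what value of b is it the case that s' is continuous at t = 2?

s_0'(t) = -4 + 6·t - 3·t², so s_0'(2) = -4. On the right, s_1'(2) = b, so b = -4.

-4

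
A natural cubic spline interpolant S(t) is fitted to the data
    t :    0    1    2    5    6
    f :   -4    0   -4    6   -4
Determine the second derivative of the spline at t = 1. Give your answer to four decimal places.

Write m_i for S''(x_i). With h_i = 1, 1, 3, 1 and divided differences Δ_i = 4, -4, 10/3, -10, the continuity of S' gives the tridiagonal system
  1·m_0 + 4·m_1 + 1·m_2 = 6(Δ_1 - Δ_0) = -48
  1·m_1 + 8·m_2 + 3·m_3 = 6(Δ_2 - Δ_1) = 44
  3·m_2 + 8·m_3 + 1·m_4 = 6(Δ_3 - Δ_2) = -80
Natural end conditions: m_0 = m_4 = 0.
Solving the tridiagonal system: m_0 = 0, m_1 = -808/53, m_2 = 688/53, m_3 = -788/53, m_4 = 0.

-15.2453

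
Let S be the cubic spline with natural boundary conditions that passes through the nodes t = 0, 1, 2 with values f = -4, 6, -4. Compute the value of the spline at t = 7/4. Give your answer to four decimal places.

With m_i denoting the second derivative at x_i, h_i = 1, 1, and Δ_i = (y_(i+1) − y_i)/h_i = 10, -10:
  1·m_0 + 4·m_1 + 1·m_2 = 6(Δ_1 - Δ_0) = -120
Natural end conditions: m_0 = m_2 = 0.
Solving: m_0 = 0, m_1 = -30, m_2 = 0.
On [1, 2], S(t) = 6 + 0·(t - 1) - 15·(t - 1)² + 5·(t - 1)³.
With (t - 1) = 3/4: S(7/4) = -21/64.

-0.3281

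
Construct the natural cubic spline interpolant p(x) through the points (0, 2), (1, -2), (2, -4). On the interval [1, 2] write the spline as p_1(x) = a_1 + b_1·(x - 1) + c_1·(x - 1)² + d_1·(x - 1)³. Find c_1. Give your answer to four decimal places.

1.5000

Write M_i for p''(x_i). With h_i = 1, 1 and divided differences Δ_i = -4, -2, the continuity of p' gives the tridiagonal system
  1·M_0 + 4·M_1 + 1·M_2 = 6(Δ_1 - Δ_0) = 12
Natural end conditions: M_0 = M_2 = 0.
Hence M_0 = 0, M_1 = 3, M_2 = 0.
On [1, 2], with p_1(x) = a_1 + b_1·(x - 1) + c_1·(x - 1)² + d_1·(x - 1)³: c_1 = M_1/2 = 3/2, d_1 = (M_2 - M_1)/(6h_1) = -1/2, b_1 = Δ_1 - h_1(2M_1 + M_2)/6 = -3.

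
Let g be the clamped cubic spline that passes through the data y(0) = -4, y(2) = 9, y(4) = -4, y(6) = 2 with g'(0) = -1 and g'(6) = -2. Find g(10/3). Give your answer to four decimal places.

0.1852

Put σ_i = g'' at the i-th knot. Here h = (2, 2, 2) and Δ = (13/2, -13/2, 3), so the interior equations h_(i-1)·σ_(i-1) + 2(h_(i-1)+h_i)·σ_i + h_i·σ_(i+1) = 6(Δ_i − Δ_(i-1)) read
  2·σ_0 + 8·σ_1 + 2·σ_2 = 6(Δ_1 - Δ_0) = -78
  2·σ_1 + 8·σ_2 + 2·σ_3 = 6(Δ_2 - Δ_1) = 57
Clamped end conditions give two more equations: 2h_0·σ_0 + h_0·σ_1 = 6(Δ_0 - g'(0)) = 45 and h_2·σ_2 + 2h_2·σ_3 = 6(g'(6) - Δ_2) = -30.
Hence σ_0 = 62/3, σ_1 = -113/6, σ_2 = 47/3, σ_3 = -46/3.
On [2, 4], g(x) = 9 + 5/6·(x - 2) - 113/12·(x - 2)² + 23/8·(x - 2)³.
With (x - 2) = 4/3: g(10/3) = 5/27.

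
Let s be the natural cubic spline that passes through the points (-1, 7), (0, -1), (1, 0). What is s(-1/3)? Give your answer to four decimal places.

0.8333

Let M_i = s''(x_i). Step sizes h_i = 1, 1; slopes of the chords Δ_i = (y_(i+1) - y_i)/h_i = -8, 1.
  1·M_0 + 4·M_1 + 1·M_2 = 6(Δ_1 - Δ_0) = 54
Natural end conditions: M_0 = M_2 = 0.
Hence M_0 = 0, M_1 = 27/2, M_2 = 0.
On [-1, 0], s(x) = 7 - 41/4·(x + 1) + 0·(x + 1)² + 9/4·(x + 1)³.
With (x + 1) = 2/3: s(-1/3) = 5/6.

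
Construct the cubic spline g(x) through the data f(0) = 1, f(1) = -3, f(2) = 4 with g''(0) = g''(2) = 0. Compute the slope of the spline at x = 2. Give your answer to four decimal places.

9.7500

Put σ_i = g'' at the i-th knot. Here h = (1, 1) and Δ = (-4, 7), so the interior equations h_(i-1)·σ_(i-1) + 2(h_(i-1)+h_i)·σ_i + h_i·σ_(i+1) = 6(Δ_i − Δ_(i-1)) read
  1·σ_0 + 4·σ_1 + 1·σ_2 = 6(Δ_1 - Δ_0) = 66
Natural end conditions: σ_0 = σ_2 = 0.
Hence σ_0 = 0, σ_1 = 33/2, σ_2 = 0.
On [1, 2], g'(x) = b_1 + 2c_1·(x - 1) + 3d_1·(x - 1)² with b_1 = Δ_1 - h_1(2σ_1 + σ_2)/6 = 3/2, c_1 = σ_1/2 = 33/4, d_1 = (σ_2 - σ_1)/(6h_1) = -11/4. So g'(2) = 39/4.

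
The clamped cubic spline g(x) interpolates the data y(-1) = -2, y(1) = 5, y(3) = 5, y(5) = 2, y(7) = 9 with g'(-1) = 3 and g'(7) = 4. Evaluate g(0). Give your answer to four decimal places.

1.6585

With M_i denoting the second derivative at x_i, h_i = 2, 2, 2, 2, and Δ_i = (y_(i+1) − y_i)/h_i = 7/2, 0, -3/2, 7/2:
  2·M_0 + 8·M_1 + 2·M_2 = 6(Δ_1 - Δ_0) = -21
  2·M_1 + 8·M_2 + 2·M_3 = 6(Δ_2 - Δ_1) = -9
  2·M_2 + 8·M_3 + 2·M_4 = 6(Δ_3 - Δ_2) = 30
Clamped end conditions give two more equations: 2h_0·M_0 + h_0·M_1 = 6(Δ_0 - g'(-1)) = 3 and h_3·M_3 + 2h_3·M_4 = 6(g'(7) - Δ_3) = 3.
Solving the tridiagonal system: M_0 = 239/112, M_1 = -155/56, M_2 = -25/16, M_3 = 253/56, M_4 = -169/112.
On [-1, 1], g(x) = -2 + 3·(x + 1) + 239/224·(x + 1)² - 183/448·(x + 1)³.
With (x + 1) = 1: g(0) = 743/448.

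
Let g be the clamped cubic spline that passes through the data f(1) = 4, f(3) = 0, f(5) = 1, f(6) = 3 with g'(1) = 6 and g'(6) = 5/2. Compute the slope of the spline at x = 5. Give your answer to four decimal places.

Let M_i = g''(x_i). Step sizes h_i = 2, 2, 1; slopes of the chords Δ_i = (y_(i+1) - y_i)/h_i = -2, 1/2, 2.
  2·M_0 + 8·M_1 + 2·M_2 = 6(Δ_1 - Δ_0) = 15
  2·M_1 + 6·M_2 + 1·M_3 = 6(Δ_2 - Δ_1) = 9
Clamped end conditions give two more equations: 2h_0·M_0 + h_0·M_1 = 6(Δ_0 - g'(1)) = -48 and h_2·M_2 + 2h_2·M_3 = 6(g'(6) - Δ_2) = 3.
Solving the tridiagonal system: M_0 = -685/46, M_1 = 133/23, M_2 = -17/23, M_3 = 43/23.
On [5, 6], g'(x) = b_2 + 2c_2·(x - 5) + 3d_2·(x - 5)² with b_2 = Δ_2 - h_2(2M_2 + M_3)/6 = 89/46, c_2 = M_2/2 = -17/46, d_2 = (M_3 - M_2)/(6h_2) = 10/23. So g'(5) = 89/46.

1.9348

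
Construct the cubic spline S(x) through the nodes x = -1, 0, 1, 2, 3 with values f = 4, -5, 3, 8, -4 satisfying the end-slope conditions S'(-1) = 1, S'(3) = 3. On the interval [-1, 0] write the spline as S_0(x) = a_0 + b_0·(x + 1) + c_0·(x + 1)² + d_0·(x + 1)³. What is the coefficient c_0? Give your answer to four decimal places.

-24.7143

Put M_i = S'' at the i-th knot. Here h = (1, 1, 1, 1) and Δ = (-9, 8, 5, -12), so the interior equations h_(i-1)·M_(i-1) + 2(h_(i-1)+h_i)·M_i + h_i·M_(i+1) = 6(Δ_i − Δ_(i-1)) read
  1·M_0 + 4·M_1 + 1·M_2 = 6(Δ_1 - Δ_0) = 102
  1·M_1 + 4·M_2 + 1·M_3 = 6(Δ_2 - Δ_1) = -18
  1·M_2 + 4·M_3 + 1·M_4 = 6(Δ_3 - Δ_2) = -102
Clamped end conditions give two more equations: 2h_0·M_0 + h_0·M_1 = 6(Δ_0 - S'(-1)) = -60 and h_3·M_3 + 2h_3·M_4 = 6(S'(3) - Δ_3) = 90.
Solving: M_0 = -346/7, M_1 = 272/7, M_2 = -4, M_3 = -286/7, M_4 = 458/7.
On [-1, 0], with S_0(x) = a_0 + b_0·(x + 1) + c_0·(x + 1)² + d_0·(x + 1)³: c_0 = M_0/2 = -173/7, d_0 = (M_1 - M_0)/(6h_0) = 103/7, b_0 = Δ_0 - h_0(2M_0 + M_1)/6 = 1.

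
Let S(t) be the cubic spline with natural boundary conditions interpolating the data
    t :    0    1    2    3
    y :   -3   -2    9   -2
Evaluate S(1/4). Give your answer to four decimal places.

Let M_i = S''(x_i). Step sizes h_i = 1, 1, 1; slopes of the chords Δ_i = (y_(i+1) - y_i)/h_i = 1, 11, -11.
  1·M_0 + 4·M_1 + 1·M_2 = 6(Δ_1 - Δ_0) = 60
  1·M_1 + 4·M_2 + 1·M_3 = 6(Δ_2 - Δ_1) = -132
Natural end conditions: M_0 = M_3 = 0.
Forward elimination and back-substitution give M_0 = 0, M_1 = 124/5, M_2 = -196/5, M_3 = 0.
On [0, 1], S(t) = -3 - 47/15·t + 0·t² + 62/15·t³.
With t = 1/4: S(1/4) = -119/32.

-3.7188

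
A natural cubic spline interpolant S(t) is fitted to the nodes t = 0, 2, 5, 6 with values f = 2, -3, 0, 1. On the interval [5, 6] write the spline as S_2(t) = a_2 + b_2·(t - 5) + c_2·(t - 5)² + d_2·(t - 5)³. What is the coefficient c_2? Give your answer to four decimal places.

With σ_i denoting the second derivative at x_i, h_i = 2, 3, 1, and Δ_i = (y_(i+1) − y_i)/h_i = -5/2, 1, 1:
  2·σ_0 + 10·σ_1 + 3·σ_2 = 6(Δ_1 - Δ_0) = 21
  3·σ_1 + 8·σ_2 + 1·σ_3 = 6(Δ_2 - Δ_1) = 0
Natural end conditions: σ_0 = σ_3 = 0.
Forward elimination and back-substitution give σ_0 = 0, σ_1 = 168/71, σ_2 = -63/71, σ_3 = 0.
On [5, 6], with S_2(t) = a_2 + b_2·(t - 5) + c_2·(t - 5)² + d_2·(t - 5)³: c_2 = σ_2/2 = -63/142, d_2 = (σ_3 - σ_2)/(6h_2) = 21/142, b_2 = Δ_2 - h_2(2σ_2 + σ_3)/6 = 92/71.

-0.4437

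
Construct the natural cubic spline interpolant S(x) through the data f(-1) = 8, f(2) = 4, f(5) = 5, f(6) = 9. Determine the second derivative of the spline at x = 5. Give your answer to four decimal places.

2.6897

Write M_i for S''(x_i). With h_i = 3, 3, 1 and divided differences Δ_i = -4/3, 1/3, 4, the continuity of S' gives the tridiagonal system
  3·M_0 + 12·M_1 + 3·M_2 = 6(Δ_1 - Δ_0) = 10
  3·M_1 + 8·M_2 + 1·M_3 = 6(Δ_2 - Δ_1) = 22
Natural end conditions: M_0 = M_3 = 0.
Hence M_0 = 0, M_1 = 14/87, M_2 = 78/29, M_3 = 0.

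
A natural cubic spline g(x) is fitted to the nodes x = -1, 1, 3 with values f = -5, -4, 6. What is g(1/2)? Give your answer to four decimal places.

-4.9883

Let M_i = g''(x_i). Step sizes h_i = 2, 2; slopes of the chords Δ_i = (y_(i+1) - y_i)/h_i = 1/2, 5.
  2·M_0 + 8·M_1 + 2·M_2 = 6(Δ_1 - Δ_0) = 27
Natural end conditions: M_0 = M_2 = 0.
Solving the tridiagonal system: M_0 = 0, M_1 = 27/8, M_2 = 0.
On [-1, 1], g(x) = -5 - 5/8·(x + 1) + 0·(x + 1)² + 9/32·(x + 1)³.
With (x + 1) = 3/2: g(1/2) = -1277/256.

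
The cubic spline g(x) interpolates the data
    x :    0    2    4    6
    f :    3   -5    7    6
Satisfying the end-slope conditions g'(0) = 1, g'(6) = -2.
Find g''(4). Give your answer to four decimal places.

Let m_i = g''(x_i). Step sizes h_i = 2, 2, 2; slopes of the chords Δ_i = (y_(i+1) - y_i)/h_i = -4, 6, -1/2.
  2·m_0 + 8·m_1 + 2·m_2 = 6(Δ_1 - Δ_0) = 60
  2·m_1 + 8·m_2 + 2·m_3 = 6(Δ_2 - Δ_1) = -39
Clamped end conditions give two more equations: 2h_0·m_0 + h_0·m_1 = 6(Δ_0 - g'(0)) = -30 and h_2·m_2 + 2h_2·m_3 = 6(g'(6) - Δ_2) = -9.
Solving the tridiagonal system: m_0 = -141/10, m_1 = 66/5, m_2 = -87/10, m_3 = 21/10.

-8.7000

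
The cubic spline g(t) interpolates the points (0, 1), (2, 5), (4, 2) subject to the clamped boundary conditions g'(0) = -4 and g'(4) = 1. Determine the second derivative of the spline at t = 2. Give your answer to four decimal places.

With M_i denoting the second derivative at x_i, h_i = 2, 2, and Δ_i = (y_(i+1) − y_i)/h_i = 2, -3/2:
  2·M_0 + 8·M_1 + 2·M_2 = 6(Δ_1 - Δ_0) = -21
Clamped end conditions give two more equations: 2h_0·M_0 + h_0·M_1 = 6(Δ_0 - g'(0)) = 36 and h_1·M_1 + 2h_1·M_2 = 6(g'(4) - Δ_1) = 15.
Solving the tridiagonal system: M_0 = 103/8, M_1 = -31/4, M_2 = 61/8.

-7.7500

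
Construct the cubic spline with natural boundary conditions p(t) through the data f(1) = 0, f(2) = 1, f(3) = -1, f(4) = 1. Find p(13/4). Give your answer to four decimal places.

-0.9156

Let m_i = p''(x_i). Step sizes h_i = 1, 1, 1; slopes of the chords Δ_i = (y_(i+1) - y_i)/h_i = 1, -2, 2.
  1·m_0 + 4·m_1 + 1·m_2 = 6(Δ_1 - Δ_0) = -18
  1·m_1 + 4·m_2 + 1·m_3 = 6(Δ_2 - Δ_1) = 24
Natural end conditions: m_0 = m_3 = 0.
Solving: m_0 = 0, m_1 = -32/5, m_2 = 38/5, m_3 = 0.
On [3, 4], p(t) = -1 - 8/15·(t - 3) + 19/5·(t - 3)² - 19/15·(t - 3)³.
With (t - 3) = 1/4: p(13/4) = -293/320.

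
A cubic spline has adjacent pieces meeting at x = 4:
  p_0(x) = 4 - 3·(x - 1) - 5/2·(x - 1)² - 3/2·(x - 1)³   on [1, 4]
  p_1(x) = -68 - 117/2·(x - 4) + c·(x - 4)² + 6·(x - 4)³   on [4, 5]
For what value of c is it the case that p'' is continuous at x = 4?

p_0''(x) = -5 - 9·(x - 1), so p_0''(4) = -32. On the right, p_1''(4) = 2c, so c = -16.

-16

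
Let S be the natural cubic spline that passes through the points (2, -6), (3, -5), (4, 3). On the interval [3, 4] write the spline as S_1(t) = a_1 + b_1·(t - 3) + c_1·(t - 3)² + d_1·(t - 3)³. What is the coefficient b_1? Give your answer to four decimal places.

Let M_i = S''(x_i). Step sizes h_i = 1, 1; slopes of the chords Δ_i = (y_(i+1) - y_i)/h_i = 1, 8.
  1·M_0 + 4·M_1 + 1·M_2 = 6(Δ_1 - Δ_0) = 42
Natural end conditions: M_0 = M_2 = 0.
Forward elimination and back-substitution give M_0 = 0, M_1 = 21/2, M_2 = 0.
On [3, 4], with S_1(t) = a_1 + b_1·(t - 3) + c_1·(t - 3)² + d_1·(t - 3)³: c_1 = M_1/2 = 21/4, d_1 = (M_2 - M_1)/(6h_1) = -7/4, b_1 = Δ_1 - h_1(2M_1 + M_2)/6 = 9/2.

4.5000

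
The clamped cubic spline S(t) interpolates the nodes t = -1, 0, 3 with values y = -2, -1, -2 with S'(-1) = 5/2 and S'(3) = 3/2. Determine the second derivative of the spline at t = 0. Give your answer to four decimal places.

-1.5000

Put m_i = S'' at the i-th knot. Here h = (1, 3) and Δ = (1, -1/3), so the interior equations h_(i-1)·m_(i-1) + 2(h_(i-1)+h_i)·m_i + h_i·m_(i+1) = 6(Δ_i − Δ_(i-1)) read
  1·m_0 + 8·m_1 + 3·m_2 = 6(Δ_1 - Δ_0) = -8
Clamped end conditions give two more equations: 2h_0·m_0 + h_0·m_1 = 6(Δ_0 - S'(-1)) = -9 and h_1·m_1 + 2h_1·m_2 = 6(S'(3) - Δ_1) = 11.
Solving: m_0 = -15/4, m_1 = -3/2, m_2 = 31/12.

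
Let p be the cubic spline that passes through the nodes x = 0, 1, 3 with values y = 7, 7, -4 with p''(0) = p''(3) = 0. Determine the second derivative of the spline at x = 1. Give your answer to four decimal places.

-5.5000

Let m_i = p''(x_i). Step sizes h_i = 1, 2; slopes of the chords Δ_i = (y_(i+1) - y_i)/h_i = 0, -11/2.
  1·m_0 + 6·m_1 + 2·m_2 = 6(Δ_1 - Δ_0) = -33
Natural end conditions: m_0 = m_2 = 0.
Solving the tridiagonal system: m_0 = 0, m_1 = -11/2, m_2 = 0.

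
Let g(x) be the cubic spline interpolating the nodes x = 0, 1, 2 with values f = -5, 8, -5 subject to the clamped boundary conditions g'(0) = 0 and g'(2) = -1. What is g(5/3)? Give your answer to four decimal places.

-1.4630

With M_i denoting the second derivative at x_i, h_i = 1, 1, and Δ_i = (y_(i+1) − y_i)/h_i = 13, -13:
  1·M_0 + 4·M_1 + 1·M_2 = 6(Δ_1 - Δ_0) = -156
Clamped end conditions give two more equations: 2h_0·M_0 + h_0·M_1 = 6(Δ_0 - g'(0)) = 78 and h_1·M_1 + 2h_1·M_2 = 6(g'(2) - Δ_1) = 72.
Hence M_0 = 155/2, M_1 = -77, M_2 = 149/2.
On [1, 2], g(x) = 8 + 1/4·(x - 1) - 77/2·(x - 1)² + 101/4·(x - 1)³.
With (x - 1) = 2/3: g(5/3) = -79/54.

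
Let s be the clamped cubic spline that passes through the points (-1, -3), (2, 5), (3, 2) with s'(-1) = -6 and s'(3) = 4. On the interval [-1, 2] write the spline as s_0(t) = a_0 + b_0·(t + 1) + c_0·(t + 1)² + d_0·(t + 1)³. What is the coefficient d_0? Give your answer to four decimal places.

-1.6065

Put M_i = s'' at the i-th knot. Here h = (3, 1) and Δ = (8/3, -3), so the interior equations h_(i-1)·M_(i-1) + 2(h_(i-1)+h_i)·M_i + h_i·M_(i+1) = 6(Δ_i − Δ_(i-1)) read
  3·M_0 + 8·M_1 + 1·M_2 = 6(Δ_1 - Δ_0) = -34
Clamped end conditions give two more equations: 2h_0·M_0 + h_0·M_1 = 6(Δ_0 - s'(-1)) = 52 and h_1·M_1 + 2h_1·M_2 = 6(s'(3) - Δ_1) = 42.
Forward elimination and back-substitution give M_0 = 185/12, M_1 = -27/2, M_2 = 111/4.
On [-1, 2], with s_0(t) = a_0 + b_0·(t + 1) + c_0·(t + 1)² + d_0·(t + 1)³: c_0 = M_0/2 = 185/24, d_0 = (M_1 - M_0)/(6h_0) = -347/216, b_0 = Δ_0 - h_0(2M_0 + M_1)/6 = -6.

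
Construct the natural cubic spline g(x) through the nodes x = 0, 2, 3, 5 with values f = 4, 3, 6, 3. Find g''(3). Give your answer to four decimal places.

With σ_i denoting the second derivative at x_i, h_i = 2, 1, 2, and Δ_i = (y_(i+1) − y_i)/h_i = -1/2, 3, -3/2:
  2·σ_0 + 6·σ_1 + 1·σ_2 = 6(Δ_1 - Δ_0) = 21
  1·σ_1 + 6·σ_2 + 2·σ_3 = 6(Δ_2 - Δ_1) = -27
Natural end conditions: σ_0 = σ_3 = 0.
Solving: σ_0 = 0, σ_1 = 153/35, σ_2 = -183/35, σ_3 = 0.

-5.2286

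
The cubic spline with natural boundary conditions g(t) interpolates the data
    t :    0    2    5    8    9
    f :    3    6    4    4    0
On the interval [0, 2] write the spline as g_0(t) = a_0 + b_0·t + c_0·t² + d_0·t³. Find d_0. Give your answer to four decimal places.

Let σ_i = g''(x_i). Step sizes h_i = 2, 3, 3, 1; slopes of the chords Δ_i = (y_(i+1) - y_i)/h_i = 3/2, -2/3, 0, -4.
  2·σ_0 + 10·σ_1 + 3·σ_2 = 6(Δ_1 - Δ_0) = -13
  3·σ_1 + 12·σ_2 + 3·σ_3 = 6(Δ_2 - Δ_1) = 4
  3·σ_2 + 8·σ_3 + 1·σ_4 = 6(Δ_3 - Δ_2) = -24
Natural end conditions: σ_0 = σ_4 = 0.
Forward elimination and back-substitution give σ_0 = 0, σ_1 = -481/266, σ_2 = 676/399, σ_3 = -967/266, σ_4 = 0.
On [0, 2], with g_0(t) = a_0 + b_0·t + c_0·t² + d_0·t³: c_0 = σ_0/2 = 0, d_0 = (σ_1 - σ_0)/(6h_0) = -481/3192, b_0 = Δ_0 - h_0(2σ_0 + σ_1)/6 = 839/399.

-0.1507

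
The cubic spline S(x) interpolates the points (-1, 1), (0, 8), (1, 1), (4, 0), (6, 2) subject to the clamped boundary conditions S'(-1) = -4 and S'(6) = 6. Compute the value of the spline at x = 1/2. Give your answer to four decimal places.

Put M_i = S'' at the i-th knot. Here h = (1, 1, 3, 2) and Δ = (7, -7, -1/3, 1), so the interior equations h_(i-1)·M_(i-1) + 2(h_(i-1)+h_i)·M_i + h_i·M_(i+1) = 6(Δ_i − Δ_(i-1)) read
  1·M_0 + 4·M_1 + 1·M_2 = 6(Δ_1 - Δ_0) = -84
  1·M_1 + 8·M_2 + 3·M_3 = 6(Δ_2 - Δ_1) = 40
  3·M_2 + 10·M_3 + 2·M_4 = 6(Δ_3 - Δ_2) = 8
Clamped end conditions give two more equations: 2h_0·M_0 + h_0·M_1 = 6(Δ_0 - S'(-1)) = 66 and h_3·M_3 + 2h_3·M_4 = 6(S'(6) - Δ_3) = 30.
Solving the tridiagonal system: M_0 = 7237/141, M_1 = -5168/141, M_2 = 1591/141, M_3 = -640/141, M_4 = 2755/282.
On [0, 1], S(x) = 8 + 941/282·x - 2584/141·x² + 751/94·x³.
With x = 1/2: S(1/2) = 13729/2256.

6.0855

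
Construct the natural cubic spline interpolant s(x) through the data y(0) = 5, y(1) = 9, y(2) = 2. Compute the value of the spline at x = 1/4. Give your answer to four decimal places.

6.6445

Write M_i for s''(x_i). With h_i = 1, 1 and divided differences Δ_i = 4, -7, the continuity of s' gives the tridiagonal system
  1·M_0 + 4·M_1 + 1·M_2 = 6(Δ_1 - Δ_0) = -66
Natural end conditions: M_0 = M_2 = 0.
Solving: M_0 = 0, M_1 = -33/2, M_2 = 0.
On [0, 1], s(x) = 5 + 27/4·x + 0·x² - 11/4·x³.
With x = 1/4: s(1/4) = 1701/256.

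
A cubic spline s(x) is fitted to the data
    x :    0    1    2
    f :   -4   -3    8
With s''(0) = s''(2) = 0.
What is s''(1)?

15

Write M_i for s''(x_i). With h_i = 1, 1 and divided differences Δ_i = 1, 11, the continuity of s' gives the tridiagonal system
  1·M_0 + 4·M_1 + 1·M_2 = 6(Δ_1 - Δ_0) = 60
Natural end conditions: M_0 = M_2 = 0.
Solving: M_0 = 0, M_1 = 15, M_2 = 0.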